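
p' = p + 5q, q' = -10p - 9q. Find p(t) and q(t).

p(t) = -K_1e^(-4t)sin(5t) + K_2e^(-4t)cos(5t), q(t) = K_1e^(-4t)sin(5t) - K_1e^(-4t)cos(5t) - K_2e^(-4t)sin(5t) - K_2e^(-4t)cos(5t)

Coefficient matrix A = [[1, 5], [-10, -9]].
Characteristic polynomial det(A - λI) = λ^2 + 8λ + 41 = 0.
Eigenvalues λ = -4 ± 5i (complex conjugate pair).
For λ=-4+5i: an eigenvector is (0,-1) - i(-1,1) = (0 + i, -1 - i).
A real fundamental pair from Re and Im of e^((-4+5i)t)v: X_1 = e^(-4t)(cos(5t)·(0,-1) + sin(5t)·(-1,1)), X_2 = e^(-4t)(sin(5t)·(0,-1) - cos(5t)·(-1,1)).
General solution: K_1X_1 + K_2X_2.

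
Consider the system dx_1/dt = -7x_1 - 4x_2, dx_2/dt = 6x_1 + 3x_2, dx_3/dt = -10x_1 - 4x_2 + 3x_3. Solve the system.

x_1(t) = C_1e^(-3t) - 2C_2e^(-t), x_2(t) = -C_1e^(-3t) + 3C_2e^(-t), x_3(t) = C_1e^(-3t) - 2C_2e^(-t) + C_3e^(3t)

Coefficient matrix A = [[-7, -4, 0], [6, 3, 0], [-10, -4, 3]].
det(A - λI) = 0 gives eigenvalues λ = -3, -1, 3.
For λ=-3: eigenvector (1,-1,1).
For λ=-1: eigenvector (-2,3,-2).
For λ=3: eigenvector (0,0,1).
General solution: C_1e^(-3t)(1,-1,1) + C_2e^(-t)(-2,3,-2) + C_3e^(3t)(0,0,1).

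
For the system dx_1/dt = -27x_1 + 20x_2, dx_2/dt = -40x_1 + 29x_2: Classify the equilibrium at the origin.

unstable spiral

A = [[-27,20],[-40,29]]; det(A-λI) = λ^2 - 2λ + 17.
λ = 1 ± 4i: positive real part.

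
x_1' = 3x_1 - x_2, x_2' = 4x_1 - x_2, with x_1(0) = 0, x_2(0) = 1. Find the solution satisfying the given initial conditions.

Coefficient matrix A = [[3, -1], [4, -1]].
Characteristic polynomial det(A - λI) = λ^2 - 2λ + 1 = 0.
Single eigenvalue λ = 1 with algebraic multiplicity 2.
Eigenvector v = (-1,-2); generalized eigenvector w with (A-λI)w=v is (-2,-3).
General solution: e^(t)[K_1·v + K_2·(t·v + w)].
Applying x_1(0)=0, x_2(0)=1 gives K_1=-2, K_2=1.

x_1(t) = -te^(t), x_2(t) = -2te^(t) + e^(t)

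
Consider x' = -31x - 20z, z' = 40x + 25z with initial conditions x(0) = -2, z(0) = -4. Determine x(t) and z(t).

x(t) = 34e^(-3t)sin(4t) - 2e^(-3t)cos(4t), z(t) = -48e^(-3t)sin(4t) - 4e^(-3t)cos(4t)

Coefficient matrix A = [[-31, -20], [40, 25]].
Characteristic polynomial det(A - λI) = λ^2 + 6λ + 25 = 0.
Eigenvalues λ = -3 ± 4i (complex conjugate pair).
For λ=-3+4i: an eigenvector is (2,-3) - i(1,-1) = (2 - i, -3 + i).
A real fundamental pair from Re and Im of e^((-3+4i)t)v: X_1 = e^(-3t)(cos(4t)·(2,-3) + sin(4t)·(1,-1)), X_2 = e^(-3t)(sin(4t)·(2,-3) - cos(4t)·(1,-1)).
General solution: c_1X_1 + c_2X_2.
Applying x(0)=-2, z(0)=-4 gives c_1=6, c_2=14.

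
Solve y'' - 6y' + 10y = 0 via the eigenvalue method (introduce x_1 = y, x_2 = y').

y(t) = K_1e^(3t)cos(t) + K_2e^(3t)sin(t)

Let x_1 = y, x_2 = y'. Then x_1' = x_2 and x_2' = -10x_1 + 6x_2.
A = [[0,1],[-10,6]]; det(A-λI) = λ^2 - 6λ + 10.
Eigenvalues λ = 3 ± i.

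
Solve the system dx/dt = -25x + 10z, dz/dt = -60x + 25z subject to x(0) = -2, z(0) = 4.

x(t) = 8e^(5t) - 10e^(-5t), z(t) = 24e^(5t) - 20e^(-5t)

Coefficient matrix A = [[-25, 10], [-60, 25]].
Characteristic polynomial det(A - λI) = λ^2 - 25 = 0.
Eigenvalues λ = -5, 5.
For λ=-5: (A-λI) row 1 is [-20, 10], so an eigenvector is (-1, -2).
For λ=5: (A-λI) row 1 is [-30, 10], so an eigenvector is (-1, -3).
General solution: c_1e^(-5t)(-1,-2) + c_2e^(5t)(-1,-3).
Applying x(0)=-2, z(0)=4 gives c_1=10, c_2=-8.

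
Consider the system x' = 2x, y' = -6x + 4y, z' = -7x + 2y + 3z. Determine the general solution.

Coefficient matrix A = [[2, 0, 0], [-6, 4, 0], [-7, 2, 3]].
det(A - λI) = 0 gives eigenvalues λ = 4, 2, 3.
For λ=4: eigenvector (0,1,2).
For λ=2: eigenvector (1,3,1).
For λ=3: eigenvector (0,0,1).
General solution: C_1e^(4t)(0,1,2) + C_2e^(2t)(1,3,1) + C_3e^(3t)(0,0,1).

x(t) = C_2e^(2t), y(t) = C_1e^(4t) + 3C_2e^(2t), z(t) = 2C_1e^(4t) + C_2e^(2t) + C_3e^(3t)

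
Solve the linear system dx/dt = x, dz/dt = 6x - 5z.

x(t) = -K_2e^(t), z(t) = K_1e^(-5t) - K_2e^(t)

Coefficient matrix A = [[1, 0], [6, -5]].
Characteristic polynomial det(A - λI) = λ^2 + 4λ - 5 = 0.
Eigenvalues λ = -5, 1.
For λ=-5: (A-λI) row 1 is [6, 0], so an eigenvector is (0, 1).
For λ=1: (A-λI) row 2 is [6, -6], so an eigenvector is (-1, -1).
General solution: K_1e^(-5t)(0,1) + K_2e^(t)(-1,-1).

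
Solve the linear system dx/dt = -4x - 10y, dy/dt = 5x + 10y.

Coefficient matrix A = [[-4, -10], [5, 10]].
Characteristic polynomial det(A - λI) = λ^2 - 6λ + 10 = 0.
Eigenvalues λ = 3 ± i (complex conjugate pair).
For λ=3+i: an eigenvector is (-1,1) - i(-3,2) = (-1 + 3i, 1 - 2i).
A real fundamental pair from Re and Im of e^((3+i)t)v: X_1 = e^(3t)(cos(t)·(-1,1) + sin(t)·(-3,2)), X_2 = e^(3t)(sin(t)·(-1,1) - cos(t)·(-3,2)).
General solution: K_1X_1 + K_2X_2.

x(t) = -3K_1e^(3t)sin(t) - K_1e^(3t)cos(t) - K_2e^(3t)sin(t) + 3K_2e^(3t)cos(t), y(t) = 2K_1e^(3t)sin(t) + K_1e^(3t)cos(t) + K_2e^(3t)sin(t) - 2K_2e^(3t)cos(t)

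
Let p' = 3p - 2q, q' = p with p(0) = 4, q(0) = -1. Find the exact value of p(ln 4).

A = [[3,-2],[1,0]]; eigenvalues λ = 2, 1.
Eigenvectors: (2,1) for λ=2, (1,1) for λ=1.
From the initial condition, c_1 = 5, c_2 = -6.
p(ln 4) = (5)(4^2)(2) + (-6)(4^1)(1) = 136.

136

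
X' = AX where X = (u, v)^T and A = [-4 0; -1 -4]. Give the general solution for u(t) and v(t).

u(t) = C_2e^(-4t), v(t) = -C_1e^(-4t) - C_2te^(-4t) + 2C_2e^(-4t)

Coefficient matrix A = [[-4, 0], [-1, -4]].
Characteristic polynomial det(A - λI) = λ^2 + 8λ + 16 = 0.
Single eigenvalue λ = -4 with algebraic multiplicity 2.
Eigenvector v = (0,-1); generalized eigenvector w with (A-λI)w=v is (1,2).
General solution: e^(-4t)[C_1·v + C_2·(t·v + w)].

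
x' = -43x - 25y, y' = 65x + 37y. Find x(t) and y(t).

Coefficient matrix A = [[-43, -25], [65, 37]].
Characteristic polynomial det(A - λI) = λ^2 + 6λ + 34 = 0.
Eigenvalues λ = -3 ± 5i (complex conjugate pair).
For λ=-3+5i: an eigenvector is (1,-2) - i(2,-3) = (1 - 2i, -2 + 3i).
A real fundamental pair from Re and Im of e^((-3+5i)t)v: X_1 = e^(-3t)(cos(5t)·(1,-2) + sin(5t)·(2,-3)), X_2 = e^(-3t)(sin(5t)·(1,-2) - cos(5t)·(2,-3)).
General solution: C_1X_1 + C_2X_2.

x(t) = 2C_1e^(-3t)sin(5t) + C_1e^(-3t)cos(5t) + C_2e^(-3t)sin(5t) - 2C_2e^(-3t)cos(5t), y(t) = -3C_1e^(-3t)sin(5t) - 2C_1e^(-3t)cos(5t) - 2C_2e^(-3t)sin(5t) + 3C_2e^(-3t)cos(5t)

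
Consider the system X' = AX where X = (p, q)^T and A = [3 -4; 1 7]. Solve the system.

Coefficient matrix A = [[3, -4], [1, 7]].
Characteristic polynomial det(A - λI) = λ^2 - 10λ + 25 = 0.
Single eigenvalue λ = 5 with algebraic multiplicity 2.
Eigenvector v = (2,-1); generalized eigenvector w with (A-λI)w=v is (-3,1).
General solution: e^(5t)[C_1·v + C_2·(t·v + w)].

p(t) = 2C_1e^(5t) + 2C_2te^(5t) - 3C_2e^(5t), q(t) = -C_1e^(5t) - C_2te^(5t) + C_2e^(5t)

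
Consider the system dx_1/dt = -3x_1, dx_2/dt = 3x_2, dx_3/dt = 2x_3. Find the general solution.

x_1(t) = -c_3e^(-3t), x_2(t) = c_1e^(3t), x_3(t) = c_2e^(2t)

Coefficient matrix A = [[-3, 0, 0], [0, 3, 0], [0, 0, 2]].
det(A - λI) = 0 gives eigenvalues λ = 3, 2, -3.
For λ=3: eigenvector (0,1,0).
For λ=2: eigenvector (0,0,1).
For λ=-3: eigenvector (-1,0,0).
General solution: c_1e^(3t)(0,1,0) + c_2e^(2t)(0,0,1) + c_3e^(-3t)(-1,0,0).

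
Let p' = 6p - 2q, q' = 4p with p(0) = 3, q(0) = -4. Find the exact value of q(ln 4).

2336

A = [[6,-2],[4,0]]; eigenvalues λ = 2, 4.
Eigenvectors: (1,2) for λ=2, (1,1) for λ=4.
From the initial condition, c_1 = -7, c_2 = 10.
q(ln 4) = (-7)(4^2)(2) + (10)(4^4)(1) = 2336.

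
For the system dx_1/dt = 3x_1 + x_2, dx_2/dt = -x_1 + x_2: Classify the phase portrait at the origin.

unstable improper node

A = [[3,1],[-1,1]]; det(A-λI) = λ^2 - 4λ + 4.
repeated λ = 2 with a single eigenvector.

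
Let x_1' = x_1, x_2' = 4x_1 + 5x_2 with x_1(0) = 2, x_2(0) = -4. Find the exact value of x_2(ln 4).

A = [[1,0],[4,5]]; eigenvalues λ = 1, 5.
Eigenvectors: (-1,1) for λ=1, (0,1) for λ=5.
From the initial condition, c_1 = -2, c_2 = -2.
x_2(ln 4) = (-2)(4^1)(1) + (-2)(4^5)(1) = -2056.

-2056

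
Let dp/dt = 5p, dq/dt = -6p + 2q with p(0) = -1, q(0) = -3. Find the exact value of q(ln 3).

A = [[5,0],[-6,2]]; eigenvalues λ = 5, 2.
Eigenvectors: (1,-2) for λ=5, (0,1) for λ=2.
From the initial condition, c_1 = -1, c_2 = -5.
q(ln 3) = (-1)(3^5)(-2) + (-5)(3^2)(1) = 441.

441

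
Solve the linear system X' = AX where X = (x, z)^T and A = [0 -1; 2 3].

x(t) = -c_1e^(2t) - c_2e^(t), z(t) = 2c_1e^(2t) + c_2e^(t)

Coefficient matrix A = [[0, -1], [2, 3]].
Characteristic polynomial det(A - λI) = λ^2 - 3λ + 2 = 0.
Eigenvalues λ = 2, 1.
For λ=2: (A-λI) row 1 is [-2, -1], so an eigenvector is (-1, 2).
For λ=1: (A-λI) row 1 is [-1, -1], so an eigenvector is (-1, 1).
General solution: c_1e^(2t)(-1,2) + c_2e^(t)(-1,1).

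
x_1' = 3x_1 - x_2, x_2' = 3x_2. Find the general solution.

x_1(t) = c_1e^(3t) + c_2te^(3t) + c_2e^(3t), x_2(t) = -c_2e^(3t)

Coefficient matrix A = [[3, -1], [0, 3]].
Characteristic polynomial det(A - λI) = λ^2 - 6λ + 9 = 0.
Single eigenvalue λ = 3 with algebraic multiplicity 2.
Eigenvector v = (1,0); generalized eigenvector w with (A-λI)w=v is (1,-1).
General solution: e^(3t)[c_1·v + c_2·(t·v + w)].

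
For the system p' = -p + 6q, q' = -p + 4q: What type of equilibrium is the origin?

unstable node

A = [[-1,6],[-1,4]]; det(A-λI) = λ^2 - 3λ + 2.
λ = 2, 1: both positive.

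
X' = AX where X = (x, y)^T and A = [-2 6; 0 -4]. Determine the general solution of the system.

x(t) = c_1e^(-2t) + 3c_2e^(-4t), y(t) = -c_2e^(-4t)

Coefficient matrix A = [[-2, 6], [0, -4]].
Characteristic polynomial det(A - λI) = λ^2 + 6λ + 8 = 0.
Eigenvalues λ = -2, -4.
For λ=-2: (A-λI) row 1 is [0, 6], so an eigenvector is (1, 0).
For λ=-4: (A-λI) row 1 is [2, 6], so an eigenvector is (3, -1).
General solution: c_1e^(-2t)(1,0) + c_2e^(-4t)(3,-1).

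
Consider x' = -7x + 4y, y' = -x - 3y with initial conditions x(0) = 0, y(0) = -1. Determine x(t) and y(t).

Coefficient matrix A = [[-7, 4], [-1, -3]].
Characteristic polynomial det(A - λI) = λ^2 + 10λ + 25 = 0.
Single eigenvalue λ = -5 with algebraic multiplicity 2.
Eigenvector v = (-2,-1); generalized eigenvector w with (A-λI)w=v is (3,1).
General solution: e^(-5t)[c_1·v + c_2·(t·v + w)].
Applying x(0)=0, y(0)=-1 gives c_1=3, c_2=2.

x(t) = -4te^(-5t), y(t) = -2te^(-5t) - e^(-5t)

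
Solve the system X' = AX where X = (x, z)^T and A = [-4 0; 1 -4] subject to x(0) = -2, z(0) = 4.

x(t) = -2e^(-4t), z(t) = -2te^(-4t) + 4e^(-4t)

Coefficient matrix A = [[-4, 0], [1, -4]].
Characteristic polynomial det(A - λI) = λ^2 + 8λ + 16 = 0.
Single eigenvalue λ = -4 with algebraic multiplicity 2.
Eigenvector v = (0,-1); generalized eigenvector w with (A-λI)w=v is (-1,1).
General solution: e^(-4t)[C_1·v + C_2·(t·v + w)].
Applying x(0)=-2, z(0)=4 gives C_1=-2, C_2=2.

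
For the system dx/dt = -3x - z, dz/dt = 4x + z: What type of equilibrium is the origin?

A = [[-3,-1],[4,1]]; det(A-λI) = λ^2 + 2λ + 1.
repeated λ = -1 with a single eigenvector.

stable improper node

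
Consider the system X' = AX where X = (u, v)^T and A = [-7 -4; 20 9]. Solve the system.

u(t) = -K_1e^(t)cos(4t) - K_2e^(t)sin(4t), v(t) = -K_1e^(t)sin(4t) + 2K_1e^(t)cos(4t) + 2K_2e^(t)sin(4t) + K_2e^(t)cos(4t)

Coefficient matrix A = [[-7, -4], [20, 9]].
Characteristic polynomial det(A - λI) = λ^2 - 2λ + 17 = 0.
Eigenvalues λ = 1 ± 4i (complex conjugate pair).
For λ=1+4i: an eigenvector is (-1,2) - i(0,-1) = (-1, 2 + i).
A real fundamental pair from Re and Im of e^((1+4i)t)v: X_1 = e^(t)(cos(4t)·(-1,2) + sin(4t)·(0,-1)), X_2 = e^(t)(sin(4t)·(-1,2) - cos(4t)·(0,-1)).
General solution: K_1X_1 + K_2X_2.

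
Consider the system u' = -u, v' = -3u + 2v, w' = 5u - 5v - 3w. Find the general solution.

u(t) = c_1e^(-t), v(t) = c_1e^(-t) - c_3e^(2t), w(t) = c_2e^(-3t) + c_3e^(2t)

Coefficient matrix A = [[-1, 0, 0], [-3, 2, 0], [5, -5, -3]].
det(A - λI) = 0 gives eigenvalues λ = -1, -3, 2.
For λ=-1: eigenvector (1,1,0).
For λ=-3: eigenvector (0,0,1).
For λ=2: eigenvector (0,-1,1).
General solution: c_1e^(-t)(1,1,0) + c_2e^(-3t)(0,0,1) + c_3e^(2t)(0,-1,1).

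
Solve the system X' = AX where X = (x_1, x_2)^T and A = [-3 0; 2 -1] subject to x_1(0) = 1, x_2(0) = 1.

Coefficient matrix A = [[-3, 0], [2, -1]].
Characteristic polynomial det(A - λI) = λ^2 + 4λ + 3 = 0.
Eigenvalues λ = -1, -3.
For λ=-1: (A-λI) row 1 is [-2, 0], so an eigenvector is (0, 1).
For λ=-3: (A-λI) row 2 is [2, 2], so an eigenvector is (1, -1).
General solution: C_1e^(-t)(0,1) + C_2e^(-3t)(1,-1).
Applying x_1(0)=1, x_2(0)=1 gives C_1=2, C_2=1.

x_1(t) = e^(-3t), x_2(t) = 2e^(-t) - e^(-3t)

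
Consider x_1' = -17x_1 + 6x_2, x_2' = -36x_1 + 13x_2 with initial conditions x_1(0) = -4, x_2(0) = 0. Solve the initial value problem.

x_1(t) = 8e^(t) - 12e^(-5t), x_2(t) = 24e^(t) - 24e^(-5t)

Coefficient matrix A = [[-17, 6], [-36, 13]].
Characteristic polynomial det(A - λI) = λ^2 + 4λ - 5 = 0.
Eigenvalues λ = -5, 1.
For λ=-5: (A-λI) row 1 is [-12, 6], so an eigenvector is (1, 2).
For λ=1: (A-λI) row 1 is [-18, 6], so an eigenvector is (1, 3).
General solution: K_1e^(-5t)(1,2) + K_2e^(t)(1,3).
Applying x_1(0)=-4, x_2(0)=0 gives K_1=-12, K_2=8.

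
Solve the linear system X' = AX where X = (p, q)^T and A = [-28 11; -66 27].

p(t) = C_1e^(5t) - C_2e^(-6t), q(t) = 3C_1e^(5t) - 2C_2e^(-6t)

Coefficient matrix A = [[-28, 11], [-66, 27]].
Characteristic polynomial det(A - λI) = λ^2 + λ - 30 = 0.
Eigenvalues λ = 5, -6.
For λ=5: (A-λI) row 1 is [-33, 11], so an eigenvector is (1, 3).
For λ=-6: (A-λI) row 1 is [-22, 11], so an eigenvector is (-1, -2).
General solution: C_1e^(5t)(1,3) + C_2e^(-6t)(-1,-2).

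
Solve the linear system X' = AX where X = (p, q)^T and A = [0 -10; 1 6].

Coefficient matrix A = [[0, -10], [1, 6]].
Characteristic polynomial det(A - λI) = λ^2 - 6λ + 10 = 0.
Eigenvalues λ = 3 ± i (complex conjugate pair).
For λ=3+i: an eigenvector is (-3,1) - i(-1,0) = (-3 + i, 1).
A real fundamental pair from Re and Im of e^((3+i)t)v: X_1 = e^(3t)(cos(t)·(-3,1) + sin(t)·(-1,0)), X_2 = e^(3t)(sin(t)·(-3,1) - cos(t)·(-1,0)).
General solution: K_1X_1 + K_2X_2.

p(t) = -K_1e^(3t)sin(t) - 3K_1e^(3t)cos(t) - 3K_2e^(3t)sin(t) + K_2e^(3t)cos(t), q(t) = K_1e^(3t)cos(t) + K_2e^(3t)sin(t)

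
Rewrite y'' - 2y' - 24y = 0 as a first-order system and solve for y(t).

Let x_1 = y, x_2 = y'. Then x_1' = x_2 and x_2' = 24x_1 + 2x_2.
A = [[0,1],[24,2]]; det(A-λI) = λ^2 - 2λ - 24.
Eigenvalues λ = -4, 6 with eigenvectors (1,-4), (1,6).

y(t) = c_1e^(-4t) + c_2e^(6t)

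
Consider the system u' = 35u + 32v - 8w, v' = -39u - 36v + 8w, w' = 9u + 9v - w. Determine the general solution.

Coefficient matrix A = [[35, 32, -8], [-39, -36, 8], [9, 9, -1]].
det(A - λI) = 0 gives eigenvalues λ = 3, -4, -1.
For λ=3: eigenvector (1,-1,0).
For λ=-4: eigenvector (-8,9,-3).
For λ=-1: eigenvector (2,-2,1).
General solution: c_1e^(3t)(1,-1,0) + c_2e^(-4t)(-8,9,-3) + c_3e^(-t)(2,-2,1).

u(t) = c_1e^(3t) - 8c_2e^(-4t) + 2c_3e^(-t), v(t) = -c_1e^(3t) + 9c_2e^(-4t) - 2c_3e^(-t), w(t) = -3c_2e^(-4t) + c_3e^(-t)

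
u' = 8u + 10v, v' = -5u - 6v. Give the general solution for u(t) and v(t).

u(t) = -3K_1e^(t)sin(t) + K_1e^(t)cos(t) + K_2e^(t)sin(t) + 3K_2e^(t)cos(t), v(t) = 2K_1e^(t)sin(t) - K_1e^(t)cos(t) - K_2e^(t)sin(t) - 2K_2e^(t)cos(t)

Coefficient matrix A = [[8, 10], [-5, -6]].
Characteristic polynomial det(A - λI) = λ^2 - 2λ + 2 = 0.
Eigenvalues λ = 1 ± i (complex conjugate pair).
For λ=1+i: an eigenvector is (1,-1) - i(-3,2) = (1 + 3i, -1 - 2i).
A real fundamental pair from Re and Im of e^((1+i)t)v: X_1 = e^(t)(cos(t)·(1,-1) + sin(t)·(-3,2)), X_2 = e^(t)(sin(t)·(1,-1) - cos(t)·(-3,2)).
General solution: K_1X_1 + K_2X_2.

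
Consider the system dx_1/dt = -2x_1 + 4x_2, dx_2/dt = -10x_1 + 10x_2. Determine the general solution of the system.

Coefficient matrix A = [[-2, 4], [-10, 10]].
Characteristic polynomial det(A - λI) = λ^2 - 8λ + 20 = 0.
Eigenvalues λ = 4 ± 2i (complex conjugate pair).
For λ=4+2i: an eigenvector is (1,2) - i(1,1) = (1 - i, 2 - i).
A real fundamental pair from Re and Im of e^((4+2i)t)v: X_1 = e^(4t)(cos(2t)·(1,2) + sin(2t)·(1,1)), X_2 = e^(4t)(sin(2t)·(1,2) - cos(2t)·(1,1)).
General solution: c_1X_1 + c_2X_2.

x_1(t) = c_1e^(4t)sin(2t) + c_1e^(4t)cos(2t) + c_2e^(4t)sin(2t) - c_2e^(4t)cos(2t), x_2(t) = c_1e^(4t)sin(2t) + 2c_1e^(4t)cos(2t) + 2c_2e^(4t)sin(2t) - c_2e^(4t)cos(2t)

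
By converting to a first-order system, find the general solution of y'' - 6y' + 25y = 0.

Let x_1 = y, x_2 = y'. Then x_1' = x_2 and x_2' = -25x_1 + 6x_2.
A = [[0,1],[-25,6]]; det(A-λI) = λ^2 - 6λ + 25.
Eigenvalues λ = 3 ± 4i.

y(t) = c_1e^(3t)cos(4t) + c_2e^(3t)sin(4t)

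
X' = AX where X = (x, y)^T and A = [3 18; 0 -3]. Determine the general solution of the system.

x(t) = -C_1e^(3t) - 3C_2e^(-3t), y(t) = C_2e^(-3t)

Coefficient matrix A = [[3, 18], [0, -3]].
Characteristic polynomial det(A - λI) = λ^2 - 9 = 0.
Eigenvalues λ = 3, -3.
For λ=3: (A-λI) row 1 is [0, 18], so an eigenvector is (-1, 0).
For λ=-3: (A-λI) row 1 is [6, 18], so an eigenvector is (-3, 1).
General solution: C_1e^(3t)(-1,0) + C_2e^(-3t)(-3,1).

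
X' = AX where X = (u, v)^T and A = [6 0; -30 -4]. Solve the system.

Coefficient matrix A = [[6, 0], [-30, -4]].
Characteristic polynomial det(A - λI) = λ^2 - 2λ - 24 = 0.
Eigenvalues λ = -4, 6.
For λ=-4: (A-λI) row 1 is [10, 0], so an eigenvector is (0, 1).
For λ=6: (A-λI) row 2 is [-30, -10], so an eigenvector is (-1, 3).
General solution: C_1e^(-4t)(0,1) + C_2e^(6t)(-1,3).

u(t) = -C_2e^(6t), v(t) = C_1e^(-4t) + 3C_2e^(6t)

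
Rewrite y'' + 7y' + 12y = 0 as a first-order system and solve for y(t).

y(t) = c_1e^(-4t) + c_2e^(-3t)

Let x_1 = y, x_2 = y'. Then x_1' = x_2 and x_2' = -12x_1 - 7x_2.
A = [[0,1],[-12,-7]]; det(A-λI) = λ^2 + 7λ + 12.
Eigenvalues λ = -4, -3 with eigenvectors (1,-4), (1,-3).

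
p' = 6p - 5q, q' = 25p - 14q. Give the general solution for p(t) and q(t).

Coefficient matrix A = [[6, -5], [25, -14]].
Characteristic polynomial det(A - λI) = λ^2 + 8λ + 41 = 0.
Eigenvalues λ = -4 ± 5i (complex conjugate pair).
For λ=-4+5i: an eigenvector is (0,1) - i(-1,-2) = (0 + i, 1 + 2i).
A real fundamental pair from Re and Im of e^((-4+5i)t)v: X_1 = e^(-4t)(cos(5t)·(0,1) + sin(5t)·(-1,-2)), X_2 = e^(-4t)(sin(5t)·(0,1) - cos(5t)·(-1,-2)).
General solution: C_1X_1 + C_2X_2.

p(t) = -C_1e^(-4t)sin(5t) + C_2e^(-4t)cos(5t), q(t) = -2C_1e^(-4t)sin(5t) + C_1e^(-4t)cos(5t) + C_2e^(-4t)sin(5t) + 2C_2e^(-4t)cos(5t)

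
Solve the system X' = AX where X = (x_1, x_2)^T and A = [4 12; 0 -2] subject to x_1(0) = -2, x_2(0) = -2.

x_1(t) = -6e^(4t) + 4e^(-2t), x_2(t) = -2e^(-2t)

Coefficient matrix A = [[4, 12], [0, -2]].
Characteristic polynomial det(A - λI) = λ^2 - 2λ - 8 = 0.
Eigenvalues λ = -2, 4.
For λ=-2: (A-λI) row 1 is [6, 12], so an eigenvector is (-2, 1).
For λ=4: (A-λI) row 1 is [0, 12], so an eigenvector is (1, 0).
General solution: K_1e^(-2t)(-2,1) + K_2e^(4t)(1,0).
Applying x_1(0)=-2, x_2(0)=-2 gives K_1=-2, K_2=-6.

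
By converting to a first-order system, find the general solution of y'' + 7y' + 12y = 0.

Let x_1 = y, x_2 = y'. Then x_1' = x_2 and x_2' = -12x_1 - 7x_2.
A = [[0,1],[-12,-7]]; det(A-λI) = λ^2 + 7λ + 12.
Eigenvalues λ = -3, -4 with eigenvectors (1,-3), (1,-4).

y(t) = K_1e^(-3t) + K_2e^(-4t)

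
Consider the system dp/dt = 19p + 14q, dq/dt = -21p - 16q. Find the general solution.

Coefficient matrix A = [[19, 14], [-21, -16]].
Characteristic polynomial det(A - λI) = λ^2 - 3λ - 10 = 0.
Eigenvalues λ = 5, -2.
For λ=5: (A-λI) row 1 is [14, 14], so an eigenvector is (-1, 1).
For λ=-2: (A-λI) row 1 is [21, 14], so an eigenvector is (-2, 3).
General solution: c_1e^(5t)(-1,1) + c_2e^(-2t)(-2,3).

p(t) = -c_1e^(5t) - 2c_2e^(-2t), q(t) = c_1e^(5t) + 3c_2e^(-2t)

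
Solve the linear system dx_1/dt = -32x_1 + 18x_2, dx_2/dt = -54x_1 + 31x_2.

x_1(t) = 2c_1e^(-5t) + c_2e^(4t), x_2(t) = 3c_1e^(-5t) + 2c_2e^(4t)

Coefficient matrix A = [[-32, 18], [-54, 31]].
Characteristic polynomial det(A - λI) = λ^2 + λ - 20 = 0.
Eigenvalues λ = -5, 4.
For λ=-5: (A-λI) row 1 is [-27, 18], so an eigenvector is (2, 3).
For λ=4: (A-λI) row 1 is [-36, 18], so an eigenvector is (1, 2).
General solution: c_1e^(-5t)(2,3) + c_2e^(4t)(1,2).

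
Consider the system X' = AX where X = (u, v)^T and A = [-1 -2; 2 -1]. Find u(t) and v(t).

u(t) = -c_1e^(-t)sin(2t) + c_2e^(-t)cos(2t), v(t) = c_1e^(-t)cos(2t) + c_2e^(-t)sin(2t)

Coefficient matrix A = [[-1, -2], [2, -1]].
Characteristic polynomial det(A - λI) = λ^2 + 2λ + 5 = 0.
Eigenvalues λ = -1 ± 2i (complex conjugate pair).
For λ=-1+2i: an eigenvector is (0,1) - i(-1,0) = (0 + i, 1).
A real fundamental pair from Re and Im of e^((-1+2i)t)v: X_1 = e^(-t)(cos(2t)·(0,1) + sin(2t)·(-1,0)), X_2 = e^(-t)(sin(2t)·(0,1) - cos(2t)·(-1,0)).
General solution: c_1X_1 + c_2X_2.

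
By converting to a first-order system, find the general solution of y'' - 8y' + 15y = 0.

y(t) = C_1e^(5t) + C_2e^(3t)

Let x_1 = y, x_2 = y'. Then x_1' = x_2 and x_2' = -15x_1 + 8x_2.
A = [[0,1],[-15,8]]; det(A-λI) = λ^2 - 8λ + 15.
Eigenvalues λ = 5, 3 with eigenvectors (1,5), (1,3).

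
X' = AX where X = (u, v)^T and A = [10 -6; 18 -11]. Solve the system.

Coefficient matrix A = [[10, -6], [18, -11]].
Characteristic polynomial det(A - λI) = λ^2 + λ - 2 = 0.
Eigenvalues λ = 1, -2.
For λ=1: (A-λI) row 1 is [9, -6], so an eigenvector is (2, 3).
For λ=-2: (A-λI) row 1 is [12, -6], so an eigenvector is (1, 2).
General solution: K_1e^(t)(2,3) + K_2e^(-2t)(1,2).

u(t) = 2K_1e^(t) + K_2e^(-2t), v(t) = 3K_1e^(t) + 2K_2e^(-2t)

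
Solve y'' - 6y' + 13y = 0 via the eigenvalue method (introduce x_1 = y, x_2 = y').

Let x_1 = y, x_2 = y'. Then x_1' = x_2 and x_2' = -13x_1 + 6x_2.
A = [[0,1],[-13,6]]; det(A-λI) = λ^2 - 6λ + 13.
Eigenvalues λ = 3 ± 2i.

y(t) = K_1e^(3t)cos(2t) + K_2e^(3t)sin(2t)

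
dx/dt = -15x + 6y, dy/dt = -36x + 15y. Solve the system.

Coefficient matrix A = [[-15, 6], [-36, 15]].
Characteristic polynomial det(A - λI) = λ^2 - 9 = 0.
Eigenvalues λ = -3, 3.
For λ=-3: (A-λI) row 1 is [-12, 6], so an eigenvector is (-1, -2).
For λ=3: (A-λI) row 1 is [-18, 6], so an eigenvector is (1, 3).
General solution: K_1e^(-3t)(-1,-2) + K_2e^(3t)(1,3).

x(t) = -K_1e^(-3t) + K_2e^(3t), y(t) = -2K_1e^(-3t) + 3K_2e^(3t)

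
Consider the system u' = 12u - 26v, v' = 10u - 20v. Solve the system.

u(t) = 3K_1e^(-4t)sin(2t) + 2K_1e^(-4t)cos(2t) + 2K_2e^(-4t)sin(2t) - 3K_2e^(-4t)cos(2t), v(t) = 2K_1e^(-4t)sin(2t) + K_1e^(-4t)cos(2t) + K_2e^(-4t)sin(2t) - 2K_2e^(-4t)cos(2t)

Coefficient matrix A = [[12, -26], [10, -20]].
Characteristic polynomial det(A - λI) = λ^2 + 8λ + 20 = 0.
Eigenvalues λ = -4 ± 2i (complex conjugate pair).
For λ=-4+2i: an eigenvector is (2,1) - i(3,2) = (2 - 3i, 1 - 2i).
A real fundamental pair from Re and Im of e^((-4+2i)t)v: X_1 = e^(-4t)(cos(2t)·(2,1) + sin(2t)·(3,2)), X_2 = e^(-4t)(sin(2t)·(2,1) - cos(2t)·(3,2)).
General solution: K_1X_1 + K_2X_2.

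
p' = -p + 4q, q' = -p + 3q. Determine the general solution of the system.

Coefficient matrix A = [[-1, 4], [-1, 3]].
Characteristic polynomial det(A - λI) = λ^2 - 2λ + 1 = 0.
Single eigenvalue λ = 1 with algebraic multiplicity 2.
Eigenvector v = (2,1); generalized eigenvector w with (A-λI)w=v is (-1,0).
General solution: e^(t)[c_1·v + c_2·(t·v + w)].

p(t) = 2c_1e^(t) + 2c_2te^(t) - c_2e^(t), q(t) = c_1e^(t) + c_2te^(t)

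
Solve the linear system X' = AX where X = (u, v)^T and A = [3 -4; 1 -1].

Coefficient matrix A = [[3, -4], [1, -1]].
Characteristic polynomial det(A - λI) = λ^2 - 2λ + 1 = 0.
Single eigenvalue λ = 1 with algebraic multiplicity 2.
Eigenvector v = (2,1); generalized eigenvector w with (A-λI)w=v is (1,0).
General solution: e^(t)[K_1·v + K_2·(t·v + w)].

u(t) = 2K_1e^(t) + 2K_2te^(t) + K_2e^(t), v(t) = K_1e^(t) + K_2te^(t)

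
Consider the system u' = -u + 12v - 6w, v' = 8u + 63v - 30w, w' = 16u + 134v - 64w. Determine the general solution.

u(t) = c_1e^(-t) + 2c_2e^(-4t), v(t) = -2c_1e^(-t) + 2c_2e^(-4t) + c_3e^(3t), w(t) = -4c_1e^(-t) + 5c_2e^(-4t) + 2c_3e^(3t)

Coefficient matrix A = [[-1, 12, -6], [8, 63, -30], [16, 134, -64]].
det(A - λI) = 0 gives eigenvalues λ = -1, -4, 3.
For λ=-1: eigenvector (1,-2,-4).
For λ=-4: eigenvector (2,2,5).
For λ=3: eigenvector (0,1,2).
General solution: c_1e^(-t)(1,-2,-4) + c_2e^(-4t)(2,2,5) + c_3e^(3t)(0,1,2).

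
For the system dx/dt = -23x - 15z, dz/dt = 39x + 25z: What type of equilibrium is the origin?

A = [[-23,-15],[39,25]]; det(A-λI) = λ^2 - 2λ + 10.
λ = 1 ± 3i: positive real part.

unstable spiral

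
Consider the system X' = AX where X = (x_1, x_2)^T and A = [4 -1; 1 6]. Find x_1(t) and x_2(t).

Coefficient matrix A = [[4, -1], [1, 6]].
Characteristic polynomial det(A - λI) = λ^2 - 10λ + 25 = 0.
Single eigenvalue λ = 5 with algebraic multiplicity 2.
Eigenvector v = (1,-1); generalized eigenvector w with (A-λI)w=v is (-2,1).
General solution: e^(5t)[K_1·v + K_2·(t·v + w)].

x_1(t) = K_1e^(5t) + K_2te^(5t) - 2K_2e^(5t), x_2(t) = -K_1e^(5t) - K_2te^(5t) + K_2e^(5t)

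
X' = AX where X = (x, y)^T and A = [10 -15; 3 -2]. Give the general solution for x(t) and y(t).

x(t) = K_1e^(4t)sin(3t) - 2K_1e^(4t)cos(3t) - 2K_2e^(4t)sin(3t) - K_2e^(4t)cos(3t), y(t) = -K_1e^(4t)cos(3t) - K_2e^(4t)sin(3t)

Coefficient matrix A = [[10, -15], [3, -2]].
Characteristic polynomial det(A - λI) = λ^2 - 8λ + 25 = 0.
Eigenvalues λ = 4 ± 3i (complex conjugate pair).
For λ=4+3i: an eigenvector is (-2,-1) - i(1,0) = (-2 - i, -1).
A real fundamental pair from Re and Im of e^((4+3i)t)v: X_1 = e^(4t)(cos(3t)·(-2,-1) + sin(3t)·(1,0)), X_2 = e^(4t)(sin(3t)·(-2,-1) - cos(3t)·(1,0)).
General solution: K_1X_1 + K_2X_2.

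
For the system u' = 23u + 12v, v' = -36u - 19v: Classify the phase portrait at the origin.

A = [[23,12],[-36,-19]]; det(A-λI) = λ^2 - 4λ - 5.
λ = -1, 5: opposite signs.

saddle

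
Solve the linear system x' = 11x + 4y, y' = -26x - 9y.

Coefficient matrix A = [[11, 4], [-26, -9]].
Characteristic polynomial det(A - λI) = λ^2 - 2λ + 5 = 0.
Eigenvalues λ = 1 ± 2i (complex conjugate pair).
For λ=1+2i: an eigenvector is (-1,2) - i(-1,3) = (-1 + i, 2 - 3i).
A real fundamental pair from Re and Im of e^((1+2i)t)v: X_1 = e^(t)(cos(2t)·(-1,2) + sin(2t)·(-1,3)), X_2 = e^(t)(sin(2t)·(-1,2) - cos(2t)·(-1,3)).
General solution: C_1X_1 + C_2X_2.

x(t) = -C_1e^(t)sin(2t) - C_1e^(t)cos(2t) - C_2e^(t)sin(2t) + C_2e^(t)cos(2t), y(t) = 3C_1e^(t)sin(2t) + 2C_1e^(t)cos(2t) + 2C_2e^(t)sin(2t) - 3C_2e^(t)cos(2t)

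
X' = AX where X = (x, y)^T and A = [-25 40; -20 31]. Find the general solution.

x(t) = K_1e^(3t)sin(4t) - 3K_1e^(3t)cos(4t) - 3K_2e^(3t)sin(4t) - K_2e^(3t)cos(4t), y(t) = K_1e^(3t)sin(4t) - 2K_1e^(3t)cos(4t) - 2K_2e^(3t)sin(4t) - K_2e^(3t)cos(4t)

Coefficient matrix A = [[-25, 40], [-20, 31]].
Characteristic polynomial det(A - λI) = λ^2 - 6λ + 25 = 0.
Eigenvalues λ = 3 ± 4i (complex conjugate pair).
For λ=3+4i: an eigenvector is (-3,-2) - i(1,1) = (-3 - i, -2 - i).
A real fundamental pair from Re and Im of e^((3+4i)t)v: X_1 = e^(3t)(cos(4t)·(-3,-2) + sin(4t)·(1,1)), X_2 = e^(3t)(sin(4t)·(-3,-2) - cos(4t)·(1,1)).
General solution: K_1X_1 + K_2X_2.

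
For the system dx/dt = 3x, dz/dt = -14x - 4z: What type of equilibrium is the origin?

A = [[3,0],[-14,-4]]; det(A-λI) = λ^2 + λ - 12.
λ = 3, -4: opposite signs.

saddle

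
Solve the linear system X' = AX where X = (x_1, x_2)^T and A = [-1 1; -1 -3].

Coefficient matrix A = [[-1, 1], [-1, -3]].
Characteristic polynomial det(A - λI) = λ^2 + 4λ + 4 = 0.
Single eigenvalue λ = -2 with algebraic multiplicity 2.
Eigenvector v = (-1,1); generalized eigenvector w with (A-λI)w=v is (-2,1).
General solution: e^(-2t)[C_1·v + C_2·(t·v + w)].

x_1(t) = -C_1e^(-2t) - C_2te^(-2t) - 2C_2e^(-2t), x_2(t) = C_1e^(-2t) + C_2te^(-2t) + C_2e^(-2t)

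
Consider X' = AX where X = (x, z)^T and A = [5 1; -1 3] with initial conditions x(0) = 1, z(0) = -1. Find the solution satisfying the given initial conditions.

x(t) = e^(4t), z(t) = -e^(4t)

Coefficient matrix A = [[5, 1], [-1, 3]].
Characteristic polynomial det(A - λI) = λ^2 - 8λ + 16 = 0.
Single eigenvalue λ = 4 with algebraic multiplicity 2.
Eigenvector v = (1,-1); generalized eigenvector w with (A-λI)w=v is (2,-1).
General solution: e^(4t)[C_1·v + C_2·(t·v + w)].
Applying x(0)=1, z(0)=-1 gives C_1=1, C_2=0.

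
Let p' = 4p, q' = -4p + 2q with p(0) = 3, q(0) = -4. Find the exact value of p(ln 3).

243

A = [[4,0],[-4,2]]; eigenvalues λ = 4, 2.
Eigenvectors: (-1,2) for λ=4, (0,1) for λ=2.
From the initial condition, c_1 = -3, c_2 = 2.
p(ln 3) = (-3)(3^4)(-1) + (2)(3^2)(0) = 243.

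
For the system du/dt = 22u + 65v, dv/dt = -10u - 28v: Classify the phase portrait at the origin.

stable spiral

A = [[22,65],[-10,-28]]; det(A-λI) = λ^2 + 6λ + 34.
λ = -3 ± 5i: negative real part.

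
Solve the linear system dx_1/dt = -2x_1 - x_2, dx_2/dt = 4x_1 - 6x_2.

x_1(t) = -K_1e^(-4t) - K_2te^(-4t) + K_2e^(-4t), x_2(t) = -2K_1e^(-4t) - 2K_2te^(-4t) + 3K_2e^(-4t)

Coefficient matrix A = [[-2, -1], [4, -6]].
Characteristic polynomial det(A - λI) = λ^2 + 8λ + 16 = 0.
Single eigenvalue λ = -4 with algebraic multiplicity 2.
Eigenvector v = (-1,-2); generalized eigenvector w with (A-λI)w=v is (1,3).
General solution: e^(-4t)[K_1·v + K_2·(t·v + w)].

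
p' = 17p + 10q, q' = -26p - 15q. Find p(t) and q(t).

Coefficient matrix A = [[17, 10], [-26, -15]].
Characteristic polynomial det(A - λI) = λ^2 - 2λ + 5 = 0.
Eigenvalues λ = 1 ± 2i (complex conjugate pair).
For λ=1+2i: an eigenvector is (-1,2) - i(2,-3) = (-1 - 2i, 2 + 3i).
A real fundamental pair from Re and Im of e^((1+2i)t)v: X_1 = e^(t)(cos(2t)·(-1,2) + sin(2t)·(2,-3)), X_2 = e^(t)(sin(2t)·(-1,2) - cos(2t)·(2,-3)).
General solution: C_1X_1 + C_2X_2.

p(t) = 2C_1e^(t)sin(2t) - C_1e^(t)cos(2t) - C_2e^(t)sin(2t) - 2C_2e^(t)cos(2t), q(t) = -3C_1e^(t)sin(2t) + 2C_1e^(t)cos(2t) + 2C_2e^(t)sin(2t) + 3C_2e^(t)cos(2t)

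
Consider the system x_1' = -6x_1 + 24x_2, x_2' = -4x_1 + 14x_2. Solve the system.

x_1(t) = 2K_1e^(6t) + 3K_2e^(2t), x_2(t) = K_1e^(6t) + K_2e^(2t)

Coefficient matrix A = [[-6, 24], [-4, 14]].
Characteristic polynomial det(A - λI) = λ^2 - 8λ + 12 = 0.
Eigenvalues λ = 6, 2.
For λ=6: (A-λI) row 1 is [-12, 24], so an eigenvector is (2, 1).
For λ=2: (A-λI) row 1 is [-8, 24], so an eigenvector is (3, 1).
General solution: K_1e^(6t)(2,1) + K_2e^(2t)(3,1).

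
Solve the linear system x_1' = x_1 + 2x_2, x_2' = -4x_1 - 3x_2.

x_1(t) = C_1e^(-t)sin(2t) - C_2e^(-t)cos(2t), x_2(t) = -C_1e^(-t)sin(2t) + C_1e^(-t)cos(2t) + C_2e^(-t)sin(2t) + C_2e^(-t)cos(2t)

Coefficient matrix A = [[1, 2], [-4, -3]].
Characteristic polynomial det(A - λI) = λ^2 + 2λ + 5 = 0.
Eigenvalues λ = -1 ± 2i (complex conjugate pair).
For λ=-1+2i: an eigenvector is (0,1) - i(1,-1) = (0 - i, 1 + i).
A real fundamental pair from Re and Im of e^((-1+2i)t)v: X_1 = e^(-t)(cos(2t)·(0,1) + sin(2t)·(1,-1)), X_2 = e^(-t)(sin(2t)·(0,1) - cos(2t)·(1,-1)).
General solution: C_1X_1 + C_2X_2.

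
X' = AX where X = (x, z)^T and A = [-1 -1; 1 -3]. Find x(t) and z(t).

x(t) = -K_1e^(-2t) - K_2te^(-2t) - 3K_2e^(-2t), z(t) = -K_1e^(-2t) - K_2te^(-2t) - 2K_2e^(-2t)

Coefficient matrix A = [[-1, -1], [1, -3]].
Characteristic polynomial det(A - λI) = λ^2 + 4λ + 4 = 0.
Single eigenvalue λ = -2 with algebraic multiplicity 2.
Eigenvector v = (-1,-1); generalized eigenvector w with (A-λI)w=v is (-3,-2).
General solution: e^(-2t)[K_1·v + K_2·(t·v + w)].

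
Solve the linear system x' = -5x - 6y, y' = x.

Coefficient matrix A = [[-5, -6], [1, 0]].
Characteristic polynomial det(A - λI) = λ^2 + 5λ + 6 = 0.
Eigenvalues λ = -2, -3.
For λ=-2: (A-λI) row 1 is [-3, -6], so an eigenvector is (-2, 1).
For λ=-3: (A-λI) row 1 is [-2, -6], so an eigenvector is (3, -1).
General solution: K_1e^(-2t)(-2,1) + K_2e^(-3t)(3,-1).

x(t) = -2K_1e^(-2t) + 3K_2e^(-3t), y(t) = K_1e^(-2t) - K_2e^(-3t)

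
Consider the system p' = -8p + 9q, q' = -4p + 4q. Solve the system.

p(t) = -3C_1e^(-2t) - 3C_2te^(-2t) - C_2e^(-2t), q(t) = -2C_1e^(-2t) - 2C_2te^(-2t) - C_2e^(-2t)

Coefficient matrix A = [[-8, 9], [-4, 4]].
Characteristic polynomial det(A - λI) = λ^2 + 4λ + 4 = 0.
Single eigenvalue λ = -2 with algebraic multiplicity 2.
Eigenvector v = (-3,-2); generalized eigenvector w with (A-λI)w=v is (-1,-1).
General solution: e^(-2t)[C_1·v + C_2·(t·v + w)].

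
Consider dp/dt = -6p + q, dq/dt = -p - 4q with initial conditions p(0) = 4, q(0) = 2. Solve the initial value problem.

Coefficient matrix A = [[-6, 1], [-1, -4]].
Characteristic polynomial det(A - λI) = λ^2 + 10λ + 25 = 0.
Single eigenvalue λ = -5 with algebraic multiplicity 2.
Eigenvector v = (1,1); generalized eigenvector w with (A-λI)w=v is (-1,0).
General solution: e^(-5t)[C_1·v + C_2·(t·v + w)].
Applying p(0)=4, q(0)=2 gives C_1=2, C_2=-2.

p(t) = -2te^(-5t) + 4e^(-5t), q(t) = -2te^(-5t) + 2e^(-5t)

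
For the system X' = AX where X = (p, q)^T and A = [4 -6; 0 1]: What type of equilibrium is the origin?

unstable node

A = [[4,-6],[0,1]]; det(A-λI) = λ^2 - 5λ + 4.
λ = 4, 1: both positive.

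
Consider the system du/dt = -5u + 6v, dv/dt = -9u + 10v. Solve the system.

Coefficient matrix A = [[-5, 6], [-9, 10]].
Characteristic polynomial det(A - λI) = λ^2 - 5λ + 4 = 0.
Eigenvalues λ = 4, 1.
For λ=4: (A-λI) row 1 is [-9, 6], so an eigenvector is (2, 3).
For λ=1: (A-λI) row 1 is [-6, 6], so an eigenvector is (1, 1).
General solution: c_1e^(4t)(2,3) + c_2e^(t)(1,1).

u(t) = 2c_1e^(4t) + c_2e^(t), v(t) = 3c_1e^(4t) + c_2e^(t)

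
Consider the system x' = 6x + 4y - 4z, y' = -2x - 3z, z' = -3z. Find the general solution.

Coefficient matrix A = [[6, 4, -4], [-2, 0, -3], [0, 0, -3]].
det(A - λI) = 0 gives eigenvalues λ = 4, 2, -3.
For λ=4: eigenvector (2,-1,0).
For λ=2: eigenvector (1,-1,0).
For λ=-3: eigenvector (0,1,1).
General solution: K_1e^(4t)(2,-1,0) + K_2e^(2t)(1,-1,0) + K_3e^(-3t)(0,1,1).

x(t) = 2K_1e^(4t) + K_2e^(2t), y(t) = -K_1e^(4t) - K_2e^(2t) + K_3e^(-3t), z(t) = K_3e^(-3t)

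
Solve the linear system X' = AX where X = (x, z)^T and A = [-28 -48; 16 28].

x(t) = 3c_1e^(4t) + 2c_2e^(-4t), z(t) = -2c_1e^(4t) - c_2e^(-4t)

Coefficient matrix A = [[-28, -48], [16, 28]].
Characteristic polynomial det(A - λI) = λ^2 - 16 = 0.
Eigenvalues λ = 4, -4.
For λ=4: (A-λI) row 1 is [-32, -48], so an eigenvector is (3, -2).
For λ=-4: (A-λI) row 1 is [-24, -48], so an eigenvector is (2, -1).
General solution: c_1e^(4t)(3,-2) + c_2e^(-4t)(2,-1).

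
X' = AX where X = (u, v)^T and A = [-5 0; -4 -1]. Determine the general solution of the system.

Coefficient matrix A = [[-5, 0], [-4, -1]].
Characteristic polynomial det(A - λI) = λ^2 + 6λ + 5 = 0.
Eigenvalues λ = -1, -5.
For λ=-1: (A-λI) row 1 is [-4, 0], so an eigenvector is (0, -1).
For λ=-5: (A-λI) row 2 is [-4, 4], so an eigenvector is (1, 1).
General solution: C_1e^(-t)(0,-1) + C_2e^(-5t)(1,1).

u(t) = C_2e^(-5t), v(t) = -C_1e^(-t) + C_2e^(-5t)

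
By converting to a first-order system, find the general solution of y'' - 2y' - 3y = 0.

y(t) = c_1e^(-t) + c_2e^(3t)

Let x_1 = y, x_2 = y'. Then x_1' = x_2 and x_2' = 3x_1 + 2x_2.
A = [[0,1],[3,2]]; det(A-λI) = λ^2 - 2λ - 3.
Eigenvalues λ = -1, 3 with eigenvectors (1,-1), (1,3).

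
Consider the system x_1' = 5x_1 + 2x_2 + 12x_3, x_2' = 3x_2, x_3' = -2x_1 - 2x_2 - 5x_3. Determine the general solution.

Coefficient matrix A = [[5, 2, 12], [0, 3, 0], [-2, -2, -5]].
det(A - λI) = 0 gives eigenvalues λ = -1, 3, 1.
For λ=-1: eigenvector (-2,0,1).
For λ=3: eigenvector (-1,1,0).
For λ=1: eigenvector (3,0,-1).
General solution: c_1e^(-t)(-2,0,1) + c_2e^(3t)(-1,1,0) + c_3e^(t)(3,0,-1).

x_1(t) = -2c_1e^(-t) - c_2e^(3t) + 3c_3e^(t), x_2(t) = c_2e^(3t), x_3(t) = c_1e^(-t) - c_3e^(t)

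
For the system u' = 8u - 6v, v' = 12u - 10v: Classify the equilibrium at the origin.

A = [[8,-6],[12,-10]]; det(A-λI) = λ^2 + 2λ - 8.
λ = -4, 2: opposite signs.

saddle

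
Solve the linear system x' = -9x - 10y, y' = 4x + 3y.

Coefficient matrix A = [[-9, -10], [4, 3]].
Characteristic polynomial det(A - λI) = λ^2 + 6λ + 13 = 0.
Eigenvalues λ = -3 ± 2i (complex conjugate pair).
For λ=-3+2i: an eigenvector is (2,-1) - i(-1,1) = (2 + i, -1 - i).
A real fundamental pair from Re and Im of e^((-3+2i)t)v: X_1 = e^(-3t)(cos(2t)·(2,-1) + sin(2t)·(-1,1)), X_2 = e^(-3t)(sin(2t)·(2,-1) - cos(2t)·(-1,1)).
General solution: K_1X_1 + K_2X_2.

x(t) = -K_1e^(-3t)sin(2t) + 2K_1e^(-3t)cos(2t) + 2K_2e^(-3t)sin(2t) + K_2e^(-3t)cos(2t), y(t) = K_1e^(-3t)sin(2t) - K_1e^(-3t)cos(2t) - K_2e^(-3t)sin(2t) - K_2e^(-3t)cos(2t)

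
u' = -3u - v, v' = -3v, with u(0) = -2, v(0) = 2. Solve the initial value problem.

Coefficient matrix A = [[-3, -1], [0, -3]].
Characteristic polynomial det(A - λI) = λ^2 + 6λ + 9 = 0.
Single eigenvalue λ = -3 with algebraic multiplicity 2.
Eigenvector v = (-1,0); generalized eigenvector w with (A-λI)w=v is (3,1).
General solution: e^(-3t)[K_1·v + K_2·(t·v + w)].
Applying u(0)=-2, v(0)=2 gives K_1=8, K_2=2.

u(t) = -2te^(-3t) - 2e^(-3t), v(t) = 2e^(-3t)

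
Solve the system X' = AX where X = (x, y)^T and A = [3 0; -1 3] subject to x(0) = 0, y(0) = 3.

x(t) = 0, y(t) = 3e^(3t)

Coefficient matrix A = [[3, 0], [-1, 3]].
Characteristic polynomial det(A - λI) = λ^2 - 6λ + 9 = 0.
Single eigenvalue λ = 3 with algebraic multiplicity 2.
Eigenvector v = (0,1); generalized eigenvector w with (A-λI)w=v is (-1,0).
General solution: e^(3t)[K_1·v + K_2·(t·v + w)].
Applying x(0)=0, y(0)=3 gives K_1=3, K_2=0.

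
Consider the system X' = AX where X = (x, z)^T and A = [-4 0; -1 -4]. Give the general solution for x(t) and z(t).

x(t) = C_2e^(-4t), z(t) = -C_1e^(-4t) - C_2te^(-4t) + 3C_2e^(-4t)

Coefficient matrix A = [[-4, 0], [-1, -4]].
Characteristic polynomial det(A - λI) = λ^2 + 8λ + 16 = 0.
Single eigenvalue λ = -4 with algebraic multiplicity 2.
Eigenvector v = (0,-1); generalized eigenvector w with (A-λI)w=v is (1,3).
General solution: e^(-4t)[C_1·v + C_2·(t·v + w)].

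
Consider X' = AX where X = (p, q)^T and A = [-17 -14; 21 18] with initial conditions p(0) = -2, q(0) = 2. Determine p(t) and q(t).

Coefficient matrix A = [[-17, -14], [21, 18]].
Characteristic polynomial det(A - λI) = λ^2 - λ - 12 = 0.
Eigenvalues λ = -3, 4.
For λ=-3: (A-λI) row 1 is [-14, -14], so an eigenvector is (-1, 1).
For λ=4: (A-λI) row 1 is [-21, -14], so an eigenvector is (-2, 3).
General solution: K_1e^(-3t)(-1,1) + K_2e^(4t)(-2,3).
Applying p(0)=-2, q(0)=2 gives K_1=2, K_2=0.

p(t) = -2e^(-3t), q(t) = 2e^(-3t)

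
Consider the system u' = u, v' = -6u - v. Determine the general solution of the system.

Coefficient matrix A = [[1, 0], [-6, -1]].
Characteristic polynomial det(A - λI) = λ^2 - 1 = 0.
Eigenvalues λ = -1, 1.
For λ=-1: (A-λI) row 1 is [2, 0], so an eigenvector is (0, 1).
For λ=1: (A-λI) row 2 is [-6, -2], so an eigenvector is (-1, 3).
General solution: c_1e^(-t)(0,1) + c_2e^(t)(-1,3).

u(t) = -c_2e^(t), v(t) = c_1e^(-t) + 3c_2e^(t)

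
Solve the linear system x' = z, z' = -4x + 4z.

x(t) = c_1e^(2t) + c_2te^(2t), z(t) = 2c_1e^(2t) + 2c_2te^(2t) + c_2e^(2t)

Coefficient matrix A = [[0, 1], [-4, 4]].
Characteristic polynomial det(A - λI) = λ^2 - 4λ + 4 = 0.
Single eigenvalue λ = 2 with algebraic multiplicity 2.
Eigenvector v = (1,2); generalized eigenvector w with (A-λI)w=v is (0,1).
General solution: e^(2t)[c_1·v + c_2·(t·v + w)].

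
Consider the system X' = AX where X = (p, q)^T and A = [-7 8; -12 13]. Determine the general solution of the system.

Coefficient matrix A = [[-7, 8], [-12, 13]].
Characteristic polynomial det(A - λI) = λ^2 - 6λ + 5 = 0.
Eigenvalues λ = 5, 1.
For λ=5: (A-λI) row 1 is [-12, 8], so an eigenvector is (2, 3).
For λ=1: (A-λI) row 1 is [-8, 8], so an eigenvector is (1, 1).
General solution: c_1e^(5t)(2,3) + c_2e^(t)(1,1).

p(t) = 2c_1e^(5t) + c_2e^(t), q(t) = 3c_1e^(5t) + c_2e^(t)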